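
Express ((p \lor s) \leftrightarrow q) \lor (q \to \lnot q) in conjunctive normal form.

((p \lor s) \leftrightarrow q) \lor (q \to \lnot q)
= (((p \lor s) \to q) \land (q \to (p \lor s))) \lor (q \to \lnot q)
= ((\lnot (p \lor s) \lor q) \land (q \to (p \lor s))) \lor (q \to \lnot q)
= ((\lnot (p \lor s) \lor q) \land (\lnot q \lor p \lor s)) \lor (q \to \lnot q)
= ((\lnot (p \lor s) \lor q) \land (\lnot q \lor p \lor s)) \lor \lnot q \lor \lnot q
= (((\lnot p \land \lnot s) \lor q) \land (\lnot q \lor p \lor s)) \lor \lnot q \lor \lnot q
= (\lnot p \lor q \lor \lnot q \lor \lnot q) \land (\lnot s \lor q \lor \lnot q \lor \lnot q) \land (\lnot q \lor p \lor s \lor \lnot q \lor \lnot q)
= \lnot q \lor p \lor s

\lnot q \lor p \lor s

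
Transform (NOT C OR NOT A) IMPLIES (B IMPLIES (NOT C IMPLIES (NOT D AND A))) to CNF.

(NOT C OR NOT A) IMPLIES (B IMPLIES (NOT C IMPLIES (NOT D AND A)))
≡ NOT (NOT C OR NOT A) OR (B IMPLIES (NOT C IMPLIES (NOT D AND A)))
≡ NOT (NOT C OR NOT A) OR NOT B OR (NOT C IMPLIES (NOT D AND A))
≡ NOT (NOT C OR NOT A) OR NOT B OR NOT NOT C OR (NOT D AND A)
≡ (NOT NOT C AND NOT NOT A) OR NOT B OR NOT NOT C OR (NOT D AND A)
≡ (C AND NOT NOT A) OR NOT B OR NOT NOT C OR (NOT D AND A)
≡ (C AND A) OR NOT B OR NOT NOT C OR (NOT D AND A)
≡ (C AND A) OR NOT B OR C OR (NOT D AND A)
≡ (C OR NOT B OR C OR NOT D) AND (C OR NOT B OR C OR A) AND (A OR NOT B OR C OR NOT D) AND (A OR NOT B OR C OR A)
≡ (C OR NOT B OR NOT D) AND (C OR NOT B OR A)

(C OR NOT B OR NOT D) AND (C OR NOT B OR A)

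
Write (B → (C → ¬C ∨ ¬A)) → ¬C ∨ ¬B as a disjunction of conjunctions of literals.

B ∧ C ∧ A ∨ ¬C ∨ ¬B

(B → (C → ¬C ∨ ¬A)) → ¬C ∨ ¬B
≡ ¬(B → (C → ¬C ∨ ¬A)) ∨ ¬C ∨ ¬B   [eliminate →]
≡ ¬(¬B ∨ (C → ¬C ∨ ¬A)) ∨ ¬C ∨ ¬B   [eliminate →]
≡ ¬(¬B ∨ ¬C ∨ ¬C ∨ ¬A) ∨ ¬C ∨ ¬B   [eliminate →]
≡ ¬¬B ∧ ¬¬C ∧ ¬¬C ∧ ¬¬A ∨ ¬C ∨ ¬B   [De Morgan]
≡ B ∧ ¬¬C ∧ ¬¬C ∧ ¬¬A ∨ ¬C ∨ ¬B   [double negation]
≡ B ∧ C ∧ ¬¬C ∧ ¬¬A ∨ ¬C ∨ ¬B   [double negation]
≡ B ∧ C ∧ C ∧ ¬¬A ∨ ¬C ∨ ¬B   [double negation]
≡ B ∧ C ∧ C ∧ A ∨ ¬C ∨ ¬B   [double negation]
≡ B ∧ C ∧ A ∨ ¬C ∨ ¬B   [simplify]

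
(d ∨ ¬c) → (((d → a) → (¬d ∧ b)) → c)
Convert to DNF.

(¬d ∧ ¬b) ∨ (a ∧ d) ∨ (a ∧ ¬b) ∨ c

(d ∨ ¬c) → (((d → a) → (¬d ∧ b)) → c)
≡ ¬(d ∨ ¬c) ∨ (((d → a) → (¬d ∧ b)) → c)
≡ ¬(d ∨ ¬c) ∨ ¬((d → a) → (¬d ∧ b)) ∨ c
≡ ¬(d ∨ ¬c) ∨ ¬(¬(d → a) ∨ (¬d ∧ b)) ∨ c
≡ ¬(d ∨ ¬c) ∨ ¬(¬(¬d ∨ a) ∨ (¬d ∧ b)) ∨ c
≡ (¬d ∧ ¬¬c) ∨ ¬(¬(¬d ∨ a) ∨ (¬d ∧ b)) ∨ c
≡ (¬d ∧ c) ∨ ¬(¬(¬d ∨ a) ∨ (¬d ∧ b)) ∨ c
≡ (¬d ∧ c) ∨ (¬¬(¬d ∨ a) ∧ ¬(¬d ∧ b)) ∨ c
≡ (¬d ∧ c) ∨ ((¬d ∨ a) ∧ ¬(¬d ∧ b)) ∨ c
≡ (¬d ∧ c) ∨ ((¬d ∨ a) ∧ (¬¬d ∨ ¬b)) ∨ c
≡ (¬d ∧ c) ∨ ((¬d ∨ a) ∧ (d ∨ ¬b)) ∨ c
≡ (¬d ∧ c) ∨ (¬d ∧ d) ∨ (¬d ∧ ¬b) ∨ (a ∧ d) ∨ (a ∧ ¬b) ∨ c
≡ (¬d ∧ ¬b) ∨ (a ∧ d) ∨ (a ∧ ¬b) ∨ c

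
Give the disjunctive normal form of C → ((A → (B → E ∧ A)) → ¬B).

C → ((A → (B → E ∧ A)) → ¬B)
≡ ¬C ∨ ((A → (B → E ∧ A)) → ¬B)   — eliminate →
≡ ¬C ∨ ¬(A → (B → E ∧ A)) ∨ ¬B   — eliminate →
≡ ¬C ∨ ¬(¬A ∨ (B → E ∧ A)) ∨ ¬B   — eliminate →
≡ ¬C ∨ ¬(¬A ∨ ¬B ∨ E ∧ A) ∨ ¬B   — eliminate →
≡ ¬C ∨ ¬¬A ∧ ¬¬B ∧ ¬(E ∧ A) ∨ ¬B   — De Morgan
≡ ¬C ∨ A ∧ ¬¬B ∧ ¬(E ∧ A) ∨ ¬B   — double negation
≡ ¬C ∨ A ∧ B ∧ ¬(E ∧ A) ∨ ¬B   — double negation
≡ ¬C ∨ A ∧ B ∧ (¬E ∨ ¬A) ∨ ¬B   — De Morgan
≡ ¬C ∨ A ∧ B ∧ ¬E ∨ A ∧ B ∧ ¬A ∨ ¬B   — distribute ∧ over ∨
≡ ¬C ∨ A ∧ B ∧ ¬E ∨ ¬B   — simplify

¬C ∨ A ∧ B ∧ ¬E ∨ ¬B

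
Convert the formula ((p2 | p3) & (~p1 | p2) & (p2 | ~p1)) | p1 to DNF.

((p2 | p3) & (~p1 | p2) & (p2 | ~p1)) | p1
⇔ (p2 & ~p1 & p2) | (p2 & ~p1 & ~p1) | (p2 & p2 & p2) | (p2 & p2 & ~p1) | (p3 & ~p1 & p2) | (p3 & ~p1 & ~p1) | (p3 & p2 & p2) | (p3 & p2 & ~p1) | p1   (distribute & over |)
⇔ p2 | (p3 & ~p1) | p1   (simplify)

p2 | (p3 & ~p1) | p1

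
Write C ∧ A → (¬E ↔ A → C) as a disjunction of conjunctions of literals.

C ∧ A → (¬E ↔ A → C)
≡ ¬(C ∧ A) ∨ (¬E ↔ A → C)   [eliminate →]
≡ ¬(C ∧ A) ∨ (¬E → (A → C)) ∧ ((A → C) → ¬E)   [eliminate ↔]
≡ ¬(C ∧ A) ∨ (¬¬E ∨ (A → C)) ∧ ((A → C) → ¬E)   [eliminate →]
≡ ¬(C ∧ A) ∨ (¬¬E ∨ ¬A ∨ C) ∧ ((A → C) → ¬E)   [eliminate →]
≡ ¬(C ∧ A) ∨ (¬¬E ∨ ¬A ∨ C) ∧ (¬(A → C) ∨ ¬E)   [eliminate →]
≡ ¬(C ∧ A) ∨ (¬¬E ∨ ¬A ∨ C) ∧ (¬(¬A ∨ C) ∨ ¬E)   [eliminate →]
≡ ¬C ∨ ¬A ∨ (¬¬E ∨ ¬A ∨ C) ∧ (¬(¬A ∨ C) ∨ ¬E)   [De Morgan]
≡ ¬C ∨ ¬A ∨ (E ∨ ¬A ∨ C) ∧ (¬(¬A ∨ C) ∨ ¬E)   [double negation]
≡ ¬C ∨ ¬A ∨ (E ∨ ¬A ∨ C) ∧ (¬¬A ∧ ¬C ∨ ¬E)   [De Morgan]
≡ ¬C ∨ ¬A ∨ (E ∨ ¬A ∨ C) ∧ (A ∧ ¬C ∨ ¬E)   [double negation]
≡ ¬C ∨ ¬A ∨ E ∧ A ∧ ¬C ∨ E ∧ ¬E ∨ ¬A ∧ A ∧ ¬C ∨ ¬A ∧ ¬E ∨ C ∧ A ∧ ¬C ∨ C ∧ ¬E   [distribute ∧ over ∨]
≡ ¬C ∨ ¬A ∨ C ∧ ¬E   [simplify]

¬C ∨ ¬A ∨ C ∧ ¬E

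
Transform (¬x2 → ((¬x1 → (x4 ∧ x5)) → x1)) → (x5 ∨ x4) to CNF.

(¬x2 ∨ x5 ∨ x4) ∧ (x1 ∨ x4 ∨ x5) ∧ (¬x1 ∨ x5 ∨ x4)

(¬x2 → ((¬x1 → (x4 ∧ x5)) → x1)) → (x5 ∨ x4)
= ¬(¬x2 → ((¬x1 → (x4 ∧ x5)) → x1)) ∨ x5 ∨ x4   — eliminate →
= ¬(¬¬x2 ∨ ((¬x1 → (x4 ∧ x5)) → x1)) ∨ x5 ∨ x4   — eliminate →
= ¬(¬¬x2 ∨ ¬(¬x1 → (x4 ∧ x5)) ∨ x1) ∨ x5 ∨ x4   — eliminate →
= ¬(¬¬x2 ∨ ¬(¬¬x1 ∨ (x4 ∧ x5)) ∨ x1) ∨ x5 ∨ x4   — eliminate →
= (¬¬¬x2 ∧ ¬¬(¬¬x1 ∨ (x4 ∧ x5)) ∧ ¬x1) ∨ x5 ∨ x4   — De Morgan
= (¬x2 ∧ ¬¬(¬¬x1 ∨ (x4 ∧ x5)) ∧ ¬x1) ∨ x5 ∨ x4   — double negation
= (¬x2 ∧ (¬¬x1 ∨ (x4 ∧ x5)) ∧ ¬x1) ∨ x5 ∨ x4   — double negation
= (¬x2 ∧ (x1 ∨ (x4 ∧ x5)) ∧ ¬x1) ∨ x5 ∨ x4   — double negation
= (¬x2 ∨ x5 ∨ x4) ∧ (x1 ∨ x4 ∨ x5 ∨ x4) ∧ (x1 ∨ x5 ∨ x5 ∨ x4) ∧ (¬x1 ∨ x5 ∨ x4)   — distribute ∨ over ∧
= (¬x2 ∨ x5 ∨ x4) ∧ (x1 ∨ x4 ∨ x5) ∧ (¬x1 ∨ x5 ∨ x4)   — simplify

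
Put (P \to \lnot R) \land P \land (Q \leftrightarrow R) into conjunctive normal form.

(\lnot P \lor \lnot R) \land P \land (\lnot Q \lor R) \land (\lnot R \lor Q)

(P \to \lnot R) \land P \land (Q \leftrightarrow R)
⇔ (\lnot P \lor \lnot R) \land P \land (Q \leftrightarrow R)   (eliminate \to)
⇔ (\lnot P \lor \lnot R) \land P \land (Q \to R) \land (R \to Q)   (eliminate \leftrightarrow)
⇔ (\lnot P \lor \lnot R) \land P \land (\lnot Q \lor R) \land (R \to Q)   (eliminate \to)
⇔ (\lnot P \lor \lnot R) \land P \land (\lnot Q \lor R) \land (\lnot R \lor Q)   (eliminate \to)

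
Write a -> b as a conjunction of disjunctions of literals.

a -> b
⇔ ~a | b   [eliminate ->]

~a | b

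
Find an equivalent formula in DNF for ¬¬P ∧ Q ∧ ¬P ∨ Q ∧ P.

¬¬P ∧ Q ∧ ¬P ∨ Q ∧ P
≡ P ∧ Q ∧ ¬P ∨ Q ∧ P   — double negation
≡ Q ∧ P   — simplify

Q ∧ P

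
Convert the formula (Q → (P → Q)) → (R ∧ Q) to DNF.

R ∧ Q

(Q → (P → Q)) → (R ∧ Q)
⇔ ¬(Q → (P → Q)) ∨ (R ∧ Q)   [eliminate →]
⇔ ¬(¬Q ∨ (P → Q)) ∨ (R ∧ Q)   [eliminate →]
⇔ ¬(¬Q ∨ ¬P ∨ Q) ∨ (R ∧ Q)   [eliminate →]
⇔ (¬¬Q ∧ ¬¬P ∧ ¬Q) ∨ (R ∧ Q)   [De Morgan]
⇔ (Q ∧ ¬¬P ∧ ¬Q) ∨ (R ∧ Q)   [double negation]
⇔ (Q ∧ P ∧ ¬Q) ∨ (R ∧ Q)   [double negation]
⇔ R ∧ Q   [simplify]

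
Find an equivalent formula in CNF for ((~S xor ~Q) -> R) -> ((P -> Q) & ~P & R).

(~S | ~Q | ~P) & (~S | ~Q | R) & (S | Q | ~P) & (S | Q | R) & (~R | ~P)

((~S xor ~Q) -> R) -> ((P -> Q) & ~P & R)
= ~((~S xor ~Q) -> R) | ((P -> Q) & ~P & R)   — eliminate ->
= ~(~(~S xor ~Q) | R) | ((P -> Q) & ~P & R)   — eliminate ->
= ~(~((~S | ~Q) & ~(~S & ~Q)) | R) | ((P -> Q) & ~P & R)   — expand xor
= ~(~((~S | ~Q) & ~(~S & ~Q)) | R) | ((~P | Q) & ~P & R)   — eliminate ->
= (~~((~S | ~Q) & ~(~S & ~Q)) & ~R) | ((~P | Q) & ~P & R)   — De Morgan
= ((~S | ~Q) & ~(~S & ~Q) & ~R) | ((~P | Q) & ~P & R)   — double negation
= ((~S | ~Q) & (~~S | ~~Q) & ~R) | ((~P | Q) & ~P & R)   — De Morgan
= ((~S | ~Q) & (S | ~~Q) & ~R) | ((~P | Q) & ~P & R)   — double negation
= ((~S | ~Q) & (S | Q) & ~R) | ((~P | Q) & ~P & R)   — double negation
= (~S | ~Q | ~P | Q) & (~S | ~Q | ~P) & (~S | ~Q | R) & (S | Q | ~P | Q) & (S | Q | ~P) & (S | Q | R) & (~R | ~P | Q) & (~R | ~P) & (~R | R)   — distribute | over &
= (~S | ~Q | ~P) & (~S | ~Q | R) & (S | Q | ~P) & (S | Q | R) & (~R | ~P)   — simplify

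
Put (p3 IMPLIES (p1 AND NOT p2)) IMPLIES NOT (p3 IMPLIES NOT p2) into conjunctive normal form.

p3 AND (NOT p1 OR p2)

(p3 IMPLIES (p1 AND NOT p2)) IMPLIES NOT (p3 IMPLIES NOT p2)
⇔ NOT (p3 IMPLIES (p1 AND NOT p2)) OR NOT (p3 IMPLIES NOT p2)   [eliminate IMPLIES]
⇔ NOT (NOT p3 OR (p1 AND NOT p2)) OR NOT (p3 IMPLIES NOT p2)   [eliminate IMPLIES]
⇔ NOT (NOT p3 OR (p1 AND NOT p2)) OR NOT (NOT p3 OR NOT p2)   [eliminate IMPLIES]
⇔ (NOT NOT p3 AND NOT (p1 AND NOT p2)) OR NOT (NOT p3 OR NOT p2)   [De Morgan]
⇔ (p3 AND NOT (p1 AND NOT p2)) OR NOT (NOT p3 OR NOT p2)   [double negation]
⇔ (p3 AND (NOT p1 OR NOT NOT p2)) OR NOT (NOT p3 OR NOT p2)   [De Morgan]
⇔ (p3 AND (NOT p1 OR p2)) OR NOT (NOT p3 OR NOT p2)   [double negation]
⇔ (p3 AND (NOT p1 OR p2)) OR (NOT NOT p3 AND NOT NOT p2)   [De Morgan]
⇔ (p3 AND (NOT p1 OR p2)) OR (p3 AND NOT NOT p2)   [double negation]
⇔ (p3 AND (NOT p1 OR p2)) OR (p3 AND p2)   [double negation]
⇔ (p3 OR p3) AND (p3 OR p2) AND (NOT p1 OR p2 OR p3) AND (NOT p1 OR p2 OR p2)   [distribute OR over AND]
⇔ p3 AND (NOT p1 OR p2)   [simplify]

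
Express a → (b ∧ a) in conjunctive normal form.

¬a ∨ b

a → (b ∧ a)
≡ ¬a ∨ (b ∧ a)   [eliminate →]
≡ (¬a ∨ b) ∧ (¬a ∨ a)   [distribute ∨ over ∧]
≡ ¬a ∨ b   [simplify]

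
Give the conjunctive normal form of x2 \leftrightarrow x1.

(\lnot x2 \lor x1) \land (\lnot x1 \lor x2)

x2 \leftrightarrow x1
= (x2 \to x1) \land (x1 \to x2)   (eliminate \leftrightarrow)
= (\lnot x2 \lor x1) \land (x1 \to x2)   (eliminate \to)
= (\lnot x2 \lor x1) \land (\lnot x1 \lor x2)   (eliminate \to)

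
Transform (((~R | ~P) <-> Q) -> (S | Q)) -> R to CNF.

(((~R | ~P) <-> Q) -> (S | Q)) -> R
≡ ~(((~R | ~P) <-> Q) -> (S | Q)) | R   (eliminate ->)
≡ ~(~((~R | ~P) <-> Q) | S | Q) | R   (eliminate ->)
≡ ~(~(((~R | ~P) -> Q) & (Q -> (~R | ~P))) | S | Q) | R   (eliminate <->)
≡ ~(~((~(~R | ~P) | Q) & (Q -> (~R | ~P))) | S | Q) | R   (eliminate ->)
≡ ~(~((~(~R | ~P) | Q) & (~Q | ~R | ~P)) | S | Q) | R   (eliminate ->)
≡ (~~((~(~R | ~P) | Q) & (~Q | ~R | ~P)) & ~S & ~Q) | R   (De Morgan)
≡ ((~(~R | ~P) | Q) & (~Q | ~R | ~P) & ~S & ~Q) | R   (double negation)
≡ (((~~R & ~~P) | Q) & (~Q | ~R | ~P) & ~S & ~Q) | R   (De Morgan)
≡ (((R & ~~P) | Q) & (~Q | ~R | ~P) & ~S & ~Q) | R   (double negation)
≡ (((R & P) | Q) & (~Q | ~R | ~P) & ~S & ~Q) | R   (double negation)
≡ (R | Q | R) & (P | Q | R) & (~Q | ~R | ~P | R) & (~S | R) & (~Q | R)   (distribute | over &)
≡ (R | Q) & (~S | R) & (~Q | R)   (simplify)

(R | Q) & (~S | R) & (~Q | R)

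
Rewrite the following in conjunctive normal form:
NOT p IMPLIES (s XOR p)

p OR s

NOT p IMPLIES (s XOR p)
≡ NOT NOT p OR (s XOR p)   [eliminate IMPLIES]
≡ NOT NOT p OR ((s OR p) AND NOT (s AND p))   [expand XOR]
≡ p OR ((s OR p) AND NOT (s AND p))   [double negation]
≡ p OR ((s OR p) AND (NOT s OR NOT p))   [De Morgan]
≡ (p OR s OR p) AND (p OR NOT s OR NOT p)   [distribute OR over AND]
≡ p OR s   [simplify]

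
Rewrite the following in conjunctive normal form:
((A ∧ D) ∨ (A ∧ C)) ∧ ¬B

A ∧ (D ∨ C) ∧ ¬B

((A ∧ D) ∨ (A ∧ C)) ∧ ¬B
= (A ∨ A) ∧ (A ∨ C) ∧ (D ∨ A) ∧ (D ∨ C) ∧ ¬B   (distribute ∨ over ∧)
= A ∧ (D ∨ C) ∧ ¬B   (simplify)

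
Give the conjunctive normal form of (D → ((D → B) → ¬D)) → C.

(D ∨ C) ∧ (¬D ∨ B ∨ C)

(D → ((D → B) → ¬D)) → C
= ¬(D → ((D → B) → ¬D)) ∨ C   — eliminate →
= ¬(¬D ∨ ((D → B) → ¬D)) ∨ C   — eliminate →
= ¬(¬D ∨ ¬(D → B) ∨ ¬D) ∨ C   — eliminate →
= ¬(¬D ∨ ¬(¬D ∨ B) ∨ ¬D) ∨ C   — eliminate →
= (¬¬D ∧ ¬¬(¬D ∨ B) ∧ ¬¬D) ∨ C   — De Morgan
= (D ∧ ¬¬(¬D ∨ B) ∧ ¬¬D) ∨ C   — double negation
= (D ∧ (¬D ∨ B) ∧ ¬¬D) ∨ C   — double negation
= (D ∧ (¬D ∨ B) ∧ D) ∨ C   — double negation
= (D ∨ C) ∧ (¬D ∨ B ∨ C) ∧ (D ∨ C)   — distribute ∨ over ∧
= (D ∨ C) ∧ (¬D ∨ B ∨ C)   — simplify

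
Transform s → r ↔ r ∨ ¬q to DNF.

s → r ↔ r ∨ ¬q
= ((s → r) → r ∨ ¬q) ∧ (r ∨ ¬q → (s → r))   (eliminate ↔)
= (¬(s → r) ∨ r ∨ ¬q) ∧ (r ∨ ¬q → (s → r))   (eliminate →)
= (¬(¬s ∨ r) ∨ r ∨ ¬q) ∧ (r ∨ ¬q → (s → r))   (eliminate →)
= (¬(¬s ∨ r) ∨ r ∨ ¬q) ∧ (¬(r ∨ ¬q) ∨ (s → r))   (eliminate →)
= (¬(¬s ∨ r) ∨ r ∨ ¬q) ∧ (¬(r ∨ ¬q) ∨ ¬s ∨ r)   (eliminate →)
= (¬¬s ∧ ¬r ∨ r ∨ ¬q) ∧ (¬(r ∨ ¬q) ∨ ¬s ∨ r)   (De Morgan)
= (s ∧ ¬r ∨ r ∨ ¬q) ∧ (¬(r ∨ ¬q) ∨ ¬s ∨ r)   (double negation)
= (s ∧ ¬r ∨ r ∨ ¬q) ∧ (¬r ∧ ¬¬q ∨ ¬s ∨ r)   (De Morgan)
= (s ∧ ¬r ∨ r ∨ ¬q) ∧ (¬r ∧ q ∨ ¬s ∨ r)   (double negation)
= s ∧ ¬r ∧ ¬r ∧ q ∨ s ∧ ¬r ∧ ¬s ∨ s ∧ ¬r ∧ r ∨ r ∧ ¬r ∧ q ∨ r ∧ ¬s ∨ r ∧ r ∨ ¬q ∧ ¬r ∧ q ∨ ¬q ∧ ¬s ∨ ¬q ∧ r   (distribute ∧ over ∨)
= s ∧ ¬r ∧ q ∨ r ∨ ¬q ∧ ¬s   (simplify)

s ∧ ¬r ∧ q ∨ r ∨ ¬q ∧ ¬s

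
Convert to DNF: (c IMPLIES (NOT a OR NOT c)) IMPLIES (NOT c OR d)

(c IMPLIES (NOT a OR NOT c)) IMPLIES (NOT c OR d)
≡ NOT (c IMPLIES (NOT a OR NOT c)) OR NOT c OR d   (eliminate IMPLIES)
≡ NOT (NOT c OR NOT a OR NOT c) OR NOT c OR d   (eliminate IMPLIES)
≡ (NOT NOT c AND NOT NOT a AND NOT NOT c) OR NOT c OR d   (De Morgan)
≡ (c AND NOT NOT a AND NOT NOT c) OR NOT c OR d   (double negation)
≡ (c AND a AND NOT NOT c) OR NOT c OR d   (double negation)
≡ (c AND a AND c) OR NOT c OR d   (double negation)
≡ (c AND a) OR NOT c OR d   (simplify)

(c AND a) OR NOT c OR d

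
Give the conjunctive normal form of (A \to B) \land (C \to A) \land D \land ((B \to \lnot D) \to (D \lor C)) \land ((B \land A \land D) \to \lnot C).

(\lnot A \lor B) \land (\lnot C \lor A) \land D \land (\lnot B \lor \lnot A \lor \lnot D \lor \lnot C)

(A \to B) \land (C \to A) \land D \land ((B \to \lnot D) \to (D \lor C)) \land ((B \land A \land D) \to \lnot C)
≡ (\lnot A \lor B) \land (C \to A) \land D \land ((B \to \lnot D) \to (D \lor C)) \land ((B \land A \land D) \to \lnot C)   — eliminate \to
≡ (\lnot A \lor B) \land (\lnot C \lor A) \land D \land ((B \to \lnot D) \to (D \lor C)) \land ((B \land A \land D) \to \lnot C)   — eliminate \to
≡ (\lnot A \lor B) \land (\lnot C \lor A) \land D \land (\lnot (B \to \lnot D) \lor D \lor C) \land ((B \land A \land D) \to \lnot C)   — eliminate \to
≡ (\lnot A \lor B) \land (\lnot C \lor A) \land D \land (\lnot (\lnot B \lor \lnot D) \lor D \lor C) \land ((B \land A \land D) \to \lnot C)   — eliminate \to
≡ (\lnot A \lor B) \land (\lnot C \lor A) \land D \land (\lnot (\lnot B \lor \lnot D) \lor D \lor C) \land (\lnot (B \land A \land D) \lor \lnot C)   — eliminate \to
≡ (\lnot A \lor B) \land (\lnot C \lor A) \land D \land ((\lnot \lnot B \land \lnot \lnot D) \lor D \lor C) \land (\lnot (B \land A \land D) \lor \lnot C)   — De Morgan
≡ (\lnot A \lor B) \land (\lnot C \lor A) \land D \land ((B \land \lnot \lnot D) \lor D \lor C) \land (\lnot (B \land A \land D) \lor \lnot C)   — double negation
≡ (\lnot A \lor B) \land (\lnot C \lor A) \land D \land ((B \land D) \lor D \lor C) \land (\lnot (B \land A \land D) \lor \lnot C)   — double negation
≡ (\lnot A \lor B) \land (\lnot C \lor A) \land D \land ((B \land D) \lor D \lor C) \land (\lnot B \lor \lnot A \lor \lnot D \lor \lnot C)   — De Morgan
≡ (\lnot A \lor B) \land (\lnot C \lor A) \land D \land (B \lor D \lor C) \land (D \lor D \lor C) \land (\lnot B \lor \lnot A \lor \lnot D \lor \lnot C)   — distribute \lor over \land
≡ (\lnot A \lor B) \land (\lnot C \lor A) \land D \land (\lnot B \lor \lnot A \lor \lnot D \lor \lnot C)   — simplify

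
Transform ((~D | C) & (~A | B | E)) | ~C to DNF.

(~D & ~A) | (~D & B) | (~D & E) | (C & ~A) | (C & B) | (C & E) | ~C

((~D | C) & (~A | B | E)) | ~C
= (~D & ~A) | (~D & B) | (~D & E) | (C & ~A) | (C & B) | (C & E) | ~C   — distribute & over |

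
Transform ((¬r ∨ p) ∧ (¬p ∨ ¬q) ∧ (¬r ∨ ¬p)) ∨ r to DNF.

(¬r ∧ ¬p) ∨ (¬r ∧ ¬q) ∨ r

((¬r ∨ p) ∧ (¬p ∨ ¬q) ∧ (¬r ∨ ¬p)) ∨ r
= (¬r ∧ ¬p ∧ ¬r) ∨ (¬r ∧ ¬p ∧ ¬p) ∨ (¬r ∧ ¬q ∧ ¬r) ∨ (¬r ∧ ¬q ∧ ¬p) ∨ (p ∧ ¬p ∧ ¬r) ∨ (p ∧ ¬p ∧ ¬p) ∨ (p ∧ ¬q ∧ ¬r) ∨ (p ∧ ¬q ∧ ¬p) ∨ r
= (¬r ∧ ¬p) ∨ (¬r ∧ ¬q) ∨ r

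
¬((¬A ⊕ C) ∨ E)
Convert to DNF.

¬((¬A ⊕ C) ∨ E)
= ¬((¬A ∧ ¬C) ∨ (¬¬A ∧ C) ∨ E)
= ¬(¬A ∧ ¬C) ∧ ¬(¬¬A ∧ C) ∧ ¬E
= (¬¬A ∨ ¬¬C) ∧ ¬(¬¬A ∧ C) ∧ ¬E
= (A ∨ ¬¬C) ∧ ¬(¬¬A ∧ C) ∧ ¬E
= (A ∨ C) ∧ ¬(¬¬A ∧ C) ∧ ¬E
= (A ∨ C) ∧ (¬¬¬A ∨ ¬C) ∧ ¬E
= (A ∨ C) ∧ (¬A ∨ ¬C) ∧ ¬E
= (A ∧ ¬A ∧ ¬E) ∨ (A ∧ ¬C ∧ ¬E) ∨ (C ∧ ¬A ∧ ¬E) ∨ (C ∧ ¬C ∧ ¬E)
= (A ∧ ¬C ∧ ¬E) ∨ (C ∧ ¬A ∧ ¬E)

(A ∧ ¬C ∧ ¬E) ∨ (C ∧ ¬A ∧ ¬E)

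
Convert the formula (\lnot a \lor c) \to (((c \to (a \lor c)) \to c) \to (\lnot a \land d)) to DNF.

(\lnot a \lor c) \to (((c \to (a \lor c)) \to c) \to (\lnot a \land d))
≡ \lnot (\lnot a \lor c) \lor (((c \to (a \lor c)) \to c) \to (\lnot a \land d))   (eliminate \to)
≡ \lnot (\lnot a \lor c) \lor \lnot ((c \to (a \lor c)) \to c) \lor (\lnot a \land d)   (eliminate \to)
≡ \lnot (\lnot a \lor c) \lor \lnot (\lnot (c \to (a \lor c)) \lor c) \lor (\lnot a \land d)   (eliminate \to)
≡ \lnot (\lnot a \lor c) \lor \lnot (\lnot (\lnot c \lor a \lor c) \lor c) \lor (\lnot a \land d)   (eliminate \to)
≡ (\lnot \lnot a \land \lnot c) \lor \lnot (\lnot (\lnot c \lor a \lor c) \lor c) \lor (\lnot a \land d)   (De Morgan)
≡ (a \land \lnot c) \lor \lnot (\lnot (\lnot c \lor a \lor c) \lor c) \lor (\lnot a \land d)   (double negation)
≡ (a \land \lnot c) \lor (\lnot \lnot (\lnot c \lor a \lor c) \land \lnot c) \lor (\lnot a \land d)   (De Morgan)
≡ (a \land \lnot c) \lor ((\lnot c \lor a \lor c) \land \lnot c) \lor (\lnot a \land d)   (double negation)
≡ (a \land \lnot c) \lor (\lnot c \land \lnot c) \lor (a \land \lnot c) \lor (c \land \lnot c) \lor (\lnot a \land d)   (distribute \land over \lor)
≡ \lnot c \lor (\lnot a \land d)   (simplify)

\lnot c \lor (\lnot a \land d)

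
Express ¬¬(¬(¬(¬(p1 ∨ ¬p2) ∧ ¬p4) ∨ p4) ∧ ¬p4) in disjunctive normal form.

¬¬(¬(¬(¬(p1 ∨ ¬p2) ∧ ¬p4) ∨ p4) ∧ ¬p4)
⇔ ¬(¬(¬(p1 ∨ ¬p2) ∧ ¬p4) ∨ p4) ∧ ¬p4   (double negation)
⇔ ¬¬(¬(p1 ∨ ¬p2) ∧ ¬p4) ∧ ¬p4 ∧ ¬p4   (De Morgan)
⇔ ¬(p1 ∨ ¬p2) ∧ ¬p4 ∧ ¬p4 ∧ ¬p4   (double negation)
⇔ ¬p1 ∧ ¬¬p2 ∧ ¬p4 ∧ ¬p4 ∧ ¬p4   (De Morgan)
⇔ ¬p1 ∧ p2 ∧ ¬p4 ∧ ¬p4 ∧ ¬p4   (double negation)
⇔ ¬p1 ∧ p2 ∧ ¬p4   (simplify)

¬p1 ∧ p2 ∧ ¬p4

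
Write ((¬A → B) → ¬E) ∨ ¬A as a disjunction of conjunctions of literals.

¬E ∨ ¬A

((¬A → B) → ¬E) ∨ ¬A
≡ ¬(¬A → B) ∨ ¬E ∨ ¬A   [eliminate →]
≡ ¬(¬¬A ∨ B) ∨ ¬E ∨ ¬A   [eliminate →]
≡ (¬¬¬A ∧ ¬B) ∨ ¬E ∨ ¬A   [De Morgan]
≡ (¬A ∧ ¬B) ∨ ¬E ∨ ¬A   [double negation]
≡ ¬E ∨ ¬A   [simplify]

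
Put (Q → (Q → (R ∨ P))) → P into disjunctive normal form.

(Q → (Q → (R ∨ P))) → P
⇔ ¬(Q → (Q → (R ∨ P))) ∨ P   [eliminate →]
⇔ ¬(¬Q ∨ (Q → (R ∨ P))) ∨ P   [eliminate →]
⇔ ¬(¬Q ∨ ¬Q ∨ R ∨ P) ∨ P   [eliminate →]
⇔ (¬¬Q ∧ ¬¬Q ∧ ¬R ∧ ¬P) ∨ P   [De Morgan]
⇔ (Q ∧ ¬¬Q ∧ ¬R ∧ ¬P) ∨ P   [double negation]
⇔ (Q ∧ Q ∧ ¬R ∧ ¬P) ∨ P   [double negation]
⇔ (Q ∧ ¬R ∧ ¬P) ∨ P   [simplify]

(Q ∧ ¬R ∧ ¬P) ∨ P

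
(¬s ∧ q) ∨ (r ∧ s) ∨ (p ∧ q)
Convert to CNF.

(¬s ∧ q) ∨ (r ∧ s) ∨ (p ∧ q)
≡ (¬s ∨ r ∨ p) ∧ (¬s ∨ r ∨ q) ∧ (¬s ∨ s ∨ p) ∧ (¬s ∨ s ∨ q) ∧ (q ∨ r ∨ p) ∧ (q ∨ r ∨ q) ∧ (q ∨ s ∨ p) ∧ (q ∨ s ∨ q)   — distribute ∨ over ∧
≡ (¬s ∨ r ∨ p) ∧ (q ∨ r) ∧ (q ∨ s)   — simplify

(¬s ∨ r ∨ p) ∧ (q ∨ r) ∧ (q ∨ s)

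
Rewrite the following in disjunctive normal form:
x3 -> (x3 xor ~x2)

~x3 | (x3 & x2)

x3 -> (x3 xor ~x2)
≡ ~x3 | (x3 xor ~x2)   (eliminate ->)
≡ ~x3 | (x3 & ~~x2) | (~x3 & ~x2)   (expand xor)
≡ ~x3 | (x3 & x2) | (~x3 & ~x2)   (double negation)
≡ ~x3 | (x3 & x2)   (simplify)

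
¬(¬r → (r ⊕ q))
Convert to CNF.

¬(¬r → (r ⊕ q))
⇔ ¬(¬¬r ∨ (r ⊕ q))   [eliminate →]
⇔ ¬(¬¬r ∨ ((r ∨ q) ∧ ¬(r ∧ q)))   [expand ⊕]
⇔ ¬¬¬r ∧ ¬((r ∨ q) ∧ ¬(r ∧ q))   [De Morgan]
⇔ ¬r ∧ ¬((r ∨ q) ∧ ¬(r ∧ q))   [double negation]
⇔ ¬r ∧ (¬(r ∨ q) ∨ ¬¬(r ∧ q))   [De Morgan]
⇔ ¬r ∧ ((¬r ∧ ¬q) ∨ ¬¬(r ∧ q))   [De Morgan]
⇔ ¬r ∧ ((¬r ∧ ¬q) ∨ (r ∧ q))   [double negation]
⇔ ¬r ∧ (¬r ∨ r) ∧ (¬r ∨ q) ∧ (¬q ∨ r) ∧ (¬q ∨ q)   [distribute ∨ over ∧]
⇔ ¬r ∧ (¬q ∨ r)   [simplify]

¬r ∧ (¬q ∨ r)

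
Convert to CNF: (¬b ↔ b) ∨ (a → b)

(¬b ↔ b) ∨ (a → b)
⇔ ((¬b → b) ∧ (b → ¬b)) ∨ (a → b)   [eliminate ↔]
⇔ ((¬¬b ∨ b) ∧ (b → ¬b)) ∨ (a → b)   [eliminate →]
⇔ ((¬¬b ∨ b) ∧ (¬b ∨ ¬b)) ∨ (a → b)   [eliminate →]
⇔ ((¬¬b ∨ b) ∧ (¬b ∨ ¬b)) ∨ ¬a ∨ b   [eliminate →]
⇔ ((b ∨ b) ∧ (¬b ∨ ¬b)) ∨ ¬a ∨ b   [double negation]
⇔ (b ∨ b ∨ ¬a ∨ b) ∧ (¬b ∨ ¬b ∨ ¬a ∨ b)   [distribute ∨ over ∧]
⇔ b ∨ ¬a   [simplify]

b ∨ ¬a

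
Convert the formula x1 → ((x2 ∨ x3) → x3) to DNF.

¬x1 ∨ (¬x2 ∧ ¬x3) ∨ x3

x1 → ((x2 ∨ x3) → x3)
≡ ¬x1 ∨ ((x2 ∨ x3) → x3)   [eliminate →]
≡ ¬x1 ∨ ¬(x2 ∨ x3) ∨ x3   [eliminate →]
≡ ¬x1 ∨ (¬x2 ∧ ¬x3) ∨ x3   [De Morgan]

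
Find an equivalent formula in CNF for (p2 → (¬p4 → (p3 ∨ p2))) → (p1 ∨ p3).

(p2 ∨ p1 ∨ p3) ∧ (¬p4 ∨ p1 ∨ p3) ∧ (¬p2 ∨ p1 ∨ p3)

(p2 → (¬p4 → (p3 ∨ p2))) → (p1 ∨ p3)
⇔ ¬(p2 → (¬p4 → (p3 ∨ p2))) ∨ p1 ∨ p3   [eliminate →]
⇔ ¬(¬p2 ∨ (¬p4 → (p3 ∨ p2))) ∨ p1 ∨ p3   [eliminate →]
⇔ ¬(¬p2 ∨ ¬¬p4 ∨ p3 ∨ p2) ∨ p1 ∨ p3   [eliminate →]
⇔ (¬¬p2 ∧ ¬¬¬p4 ∧ ¬p3 ∧ ¬p2) ∨ p1 ∨ p3   [De Morgan]
⇔ (p2 ∧ ¬¬¬p4 ∧ ¬p3 ∧ ¬p2) ∨ p1 ∨ p3   [double negation]
⇔ (p2 ∧ ¬p4 ∧ ¬p3 ∧ ¬p2) ∨ p1 ∨ p3   [double negation]
⇔ (p2 ∨ p1 ∨ p3) ∧ (¬p4 ∨ p1 ∨ p3) ∧ (¬p3 ∨ p1 ∨ p3) ∧ (¬p2 ∨ p1 ∨ p3)   [distribute ∨ over ∧]
⇔ (p2 ∨ p1 ∨ p3) ∧ (¬p4 ∨ p1 ∨ p3) ∧ (¬p2 ∨ p1 ∨ p3)   [simplify]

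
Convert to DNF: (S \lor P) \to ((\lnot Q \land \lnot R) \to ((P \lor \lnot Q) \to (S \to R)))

Q \lor R \lor \lnot S

(S \lor P) \to ((\lnot Q \land \lnot R) \to ((P \lor \lnot Q) \to (S \to R)))
= \lnot (S \lor P) \lor ((\lnot Q \land \lnot R) \to ((P \lor \lnot Q) \to (S \to R)))   [eliminate \to]
= \lnot (S \lor P) \lor \lnot (\lnot Q \land \lnot R) \lor ((P \lor \lnot Q) \to (S \to R))   [eliminate \to]
= \lnot (S \lor P) \lor \lnot (\lnot Q \land \lnot R) \lor \lnot (P \lor \lnot Q) \lor (S \to R)   [eliminate \to]
= \lnot (S \lor P) \lor \lnot (\lnot Q \land \lnot R) \lor \lnot (P \lor \lnot Q) \lor \lnot S \lor R   [eliminate \to]
= (\lnot S \land \lnot P) \lor \lnot (\lnot Q \land \lnot R) \lor \lnot (P \lor \lnot Q) \lor \lnot S \lor R   [De Morgan]
= (\lnot S \land \lnot P) \lor \lnot \lnot Q \lor \lnot \lnot R \lor \lnot (P \lor \lnot Q) \lor \lnot S \lor R   [De Morgan]
= (\lnot S \land \lnot P) \lor Q \lor \lnot \lnot R \lor \lnot (P \lor \lnot Q) \lor \lnot S \lor R   [double negation]
= (\lnot S \land \lnot P) \lor Q \lor R \lor \lnot (P \lor \lnot Q) \lor \lnot S \lor R   [double negation]
= (\lnot S \land \lnot P) \lor Q \lor R \lor (\lnot P \land \lnot \lnot Q) \lor \lnot S \lor R   [De Morgan]
= (\lnot S \land \lnot P) \lor Q \lor R \lor (\lnot P \land Q) \lor \lnot S \lor R   [double negation]
= Q \lor R \lor \lnot S   [simplify]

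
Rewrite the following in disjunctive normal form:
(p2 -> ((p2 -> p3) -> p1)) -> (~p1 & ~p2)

(p2 -> ((p2 -> p3) -> p1)) -> (~p1 & ~p2)
≡ ~(p2 -> ((p2 -> p3) -> p1)) | (~p1 & ~p2)   — eliminate ->
≡ ~(~p2 | ((p2 -> p3) -> p1)) | (~p1 & ~p2)   — eliminate ->
≡ ~(~p2 | ~(p2 -> p3) | p1) | (~p1 & ~p2)   — eliminate ->
≡ ~(~p2 | ~(~p2 | p3) | p1) | (~p1 & ~p2)   — eliminate ->
≡ (~~p2 & ~~(~p2 | p3) & ~p1) | (~p1 & ~p2)   — De Morgan
≡ (p2 & ~~(~p2 | p3) & ~p1) | (~p1 & ~p2)   — double negation
≡ (p2 & (~p2 | p3) & ~p1) | (~p1 & ~p2)   — double negation
≡ (p2 & ~p2 & ~p1) | (p2 & p3 & ~p1) | (~p1 & ~p2)   — distribute & over |
≡ (p2 & p3 & ~p1) | (~p1 & ~p2)   — simplify

(p2 & p3 & ~p1) | (~p1 & ~p2)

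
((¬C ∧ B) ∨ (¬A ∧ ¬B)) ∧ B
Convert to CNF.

((¬C ∧ B) ∨ (¬A ∧ ¬B)) ∧ B
⇔ (¬C ∨ ¬A) ∧ (¬C ∨ ¬B) ∧ (B ∨ ¬A) ∧ (B ∨ ¬B) ∧ B
⇔ (¬C ∨ ¬A) ∧ (¬C ∨ ¬B) ∧ B

(¬C ∨ ¬A) ∧ (¬C ∨ ¬B) ∧ B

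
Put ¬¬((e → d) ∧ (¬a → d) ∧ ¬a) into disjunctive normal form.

¬¬((e → d) ∧ (¬a → d) ∧ ¬a)
≡ ¬¬((¬e ∨ d) ∧ (¬a → d) ∧ ¬a)   — eliminate →
≡ ¬¬((¬e ∨ d) ∧ (¬¬a ∨ d) ∧ ¬a)   — eliminate →
≡ (¬e ∨ d) ∧ (¬¬a ∨ d) ∧ ¬a   — double negation
≡ (¬e ∨ d) ∧ (a ∨ d) ∧ ¬a   — double negation
≡ (¬e ∧ a ∧ ¬a) ∨ (¬e ∧ d ∧ ¬a) ∨ (d ∧ a ∧ ¬a) ∨ (d ∧ d ∧ ¬a)   — distribute ∧ over ∨
≡ d ∧ ¬a   — simplify

d ∧ ¬a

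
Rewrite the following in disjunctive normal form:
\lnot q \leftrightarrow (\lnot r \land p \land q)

(q \land r) \lor (q \land \lnot p)

\lnot q \leftrightarrow (\lnot r \land p \land q)
⇔ (\lnot q \to (\lnot r \land p \land q)) \land ((\lnot r \land p \land q) \to \lnot q)
⇔ (\lnot \lnot q \lor (\lnot r \land p \land q)) \land ((\lnot r \land p \land q) \to \lnot q)
⇔ (\lnot \lnot q \lor (\lnot r \land p \land q)) \land (\lnot (\lnot r \land p \land q) \lor \lnot q)
⇔ (q \lor (\lnot r \land p \land q)) \land (\lnot (\lnot r \land p \land q) \lor \lnot q)
⇔ (q \lor (\lnot r \land p \land q)) \land (\lnot \lnot r \lor \lnot p \lor \lnot q \lor \lnot q)
⇔ (q \lor (\lnot r \land p \land q)) \land (r \lor \lnot p \lor \lnot q \lor \lnot q)
⇔ (q \land r) \lor (q \land \lnot p) \lor (q \land \lnot q) \lor (q \land \lnot q) \lor (\lnot r \land p \land q \land r) \lor (\lnot r \land p \land q \land \lnot p) \lor (\lnot r \land p \land q \land \lnot q) \lor (\lnot r \land p \land q \land \lnot q)
⇔ (q \land r) \lor (q \land \lnot p)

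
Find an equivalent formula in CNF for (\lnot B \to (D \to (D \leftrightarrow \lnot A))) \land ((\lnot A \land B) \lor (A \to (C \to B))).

(\lnot B \to (D \to (D \leftrightarrow \lnot A))) \land ((\lnot A \land B) \lor (A \to (C \to B)))
≡ (\lnot \lnot B \lor (D \to (D \leftrightarrow \lnot A))) \land ((\lnot A \land B) \lor (A \to (C \to B)))   — eliminate \to
≡ (\lnot \lnot B \lor \lnot D \lor (D \leftrightarrow \lnot A)) \land ((\lnot A \land B) \lor (A \to (C \to B)))   — eliminate \to
≡ (\lnot \lnot B \lor \lnot D \lor ((D \to \lnot A) \land (\lnot A \to D))) \land ((\lnot A \land B) \lor (A \to (C \to B)))   — eliminate \leftrightarrow
≡ (\lnot \lnot B \lor \lnot D \lor ((\lnot D \lor \lnot A) \land (\lnot A \to D))) \land ((\lnot A \land B) \lor (A \to (C \to B)))   — eliminate \to
≡ (\lnot \lnot B \lor \lnot D \lor ((\lnot D \lor \lnot A) \land (\lnot \lnot A \lor D))) \land ((\lnot A \land B) \lor (A \to (C \to B)))   — eliminate \to
≡ (\lnot \lnot B \lor \lnot D \lor ((\lnot D \lor \lnot A) \land (\lnot \lnot A \lor D))) \land ((\lnot A \land B) \lor \lnot A \lor (C \to B))   — eliminate \to
≡ (\lnot \lnot B \lor \lnot D \lor ((\lnot D \lor \lnot A) \land (\lnot \lnot A \lor D))) \land ((\lnot A \land B) \lor \lnot A \lor \lnot C \lor B)   — eliminate \to
≡ (B \lor \lnot D \lor ((\lnot D \lor \lnot A) \land (\lnot \lnot A \lor D))) \land ((\lnot A \land B) \lor \lnot A \lor \lnot C \lor B)   — double negation
≡ (B \lor \lnot D \lor ((\lnot D \lor \lnot A) \land (A \lor D))) \land ((\lnot A \land B) \lor \lnot A \lor \lnot C \lor B)   — double negation
≡ (B \lor \lnot D \lor \lnot D \lor \lnot A) \land (B \lor \lnot D \lor A \lor D) \land (\lnot A \lor \lnot A \lor \lnot C \lor B) \land (B \lor \lnot A \lor \lnot C \lor B)   — distribute \lor over \land
≡ (B \lor \lnot D \lor \lnot A) \land (\lnot A \lor \lnot C \lor B)   — simplify

(B \lor \lnot D \lor \lnot A) \land (\lnot A \lor \lnot C \lor B)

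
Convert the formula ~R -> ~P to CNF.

~R -> ~P
= ~~R | ~P   [eliminate ->]
= R | ~P   [double negation]

R | ~P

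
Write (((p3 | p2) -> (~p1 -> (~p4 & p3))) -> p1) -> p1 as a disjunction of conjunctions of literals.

(((p3 | p2) -> (~p1 -> (~p4 & p3))) -> p1) -> p1
≡ ~(((p3 | p2) -> (~p1 -> (~p4 & p3))) -> p1) | p1   [eliminate ->]
≡ ~(~((p3 | p2) -> (~p1 -> (~p4 & p3))) | p1) | p1   [eliminate ->]
≡ ~(~(~(p3 | p2) | (~p1 -> (~p4 & p3))) | p1) | p1   [eliminate ->]
≡ ~(~(~(p3 | p2) | ~~p1 | (~p4 & p3)) | p1) | p1   [eliminate ->]
≡ (~~(~(p3 | p2) | ~~p1 | (~p4 & p3)) & ~p1) | p1   [De Morgan]
≡ ((~(p3 | p2) | ~~p1 | (~p4 & p3)) & ~p1) | p1   [double negation]
≡ (((~p3 & ~p2) | ~~p1 | (~p4 & p3)) & ~p1) | p1   [De Morgan]
≡ (((~p3 & ~p2) | p1 | (~p4 & p3)) & ~p1) | p1   [double negation]
≡ (~p3 & ~p2 & ~p1) | (p1 & ~p1) | (~p4 & p3 & ~p1) | p1   [distribute & over |]
≡ (~p3 & ~p2 & ~p1) | (~p4 & p3 & ~p1) | p1   [simplify]

(~p3 & ~p2 & ~p1) | (~p4 & p3 & ~p1) | p1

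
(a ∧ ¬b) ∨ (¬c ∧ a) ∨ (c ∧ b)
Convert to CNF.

(a ∧ ¬b) ∨ (¬c ∧ a) ∨ (c ∧ b)
= (a ∨ ¬c ∨ c) ∧ (a ∨ ¬c ∨ b) ∧ (a ∨ a ∨ c) ∧ (a ∨ a ∨ b) ∧ (¬b ∨ ¬c ∨ c) ∧ (¬b ∨ ¬c ∨ b) ∧ (¬b ∨ a ∨ c) ∧ (¬b ∨ a ∨ b)   [distribute ∨ over ∧]
= (a ∨ c) ∧ (a ∨ b)   [simplify]

(a ∨ c) ∧ (a ∨ b)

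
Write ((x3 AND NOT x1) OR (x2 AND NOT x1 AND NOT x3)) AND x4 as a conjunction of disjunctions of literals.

((x3 AND NOT x1) OR (x2 AND NOT x1 AND NOT x3)) AND x4
≡ (x3 OR x2) AND (x3 OR NOT x1) AND (x3 OR NOT x3) AND (NOT x1 OR x2) AND (NOT x1 OR NOT x1) AND (NOT x1 OR NOT x3) AND x4   [distribute OR over AND]
≡ (x3 OR x2) AND NOT x1 AND x4   [simplify]

(x3 OR x2) AND NOT x1 AND x4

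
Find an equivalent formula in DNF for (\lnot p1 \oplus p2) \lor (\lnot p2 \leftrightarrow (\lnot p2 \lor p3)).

(p1 \land p2) \lor (p2 \land \lnot p3) \lor \lnot p2

(\lnot p1 \oplus p2) \lor (\lnot p2 \leftrightarrow (\lnot p2 \lor p3))
⇔ (\lnot p1 \land \lnot p2) \lor (\lnot \lnot p1 \land p2) \lor (\lnot p2 \leftrightarrow (\lnot p2 \lor p3))   [expand \oplus]
⇔ (\lnot p1 \land \lnot p2) \lor (\lnot \lnot p1 \land p2) \lor ((\lnot p2 \to (\lnot p2 \lor p3)) \land ((\lnot p2 \lor p3) \to \lnot p2))   [eliminate \leftrightarrow]
⇔ (\lnot p1 \land \lnot p2) \lor (\lnot \lnot p1 \land p2) \lor ((\lnot \lnot p2 \lor \lnot p2 \lor p3) \land ((\lnot p2 \lor p3) \to \lnot p2))   [eliminate \to]
⇔ (\lnot p1 \land \lnot p2) \lor (\lnot \lnot p1 \land p2) \lor ((\lnot \lnot p2 \lor \lnot p2 \lor p3) \land (\lnot (\lnot p2 \lor p3) \lor \lnot p2))   [eliminate \to]
⇔ (\lnot p1 \land \lnot p2) \lor (p1 \land p2) \lor ((\lnot \lnot p2 \lor \lnot p2 \lor p3) \land (\lnot (\lnot p2 \lor p3) \lor \lnot p2))   [double negation]
⇔ (\lnot p1 \land \lnot p2) \lor (p1 \land p2) \lor ((p2 \lor \lnot p2 \lor p3) \land (\lnot (\lnot p2 \lor p3) \lor \lnot p2))   [double negation]
⇔ (\lnot p1 \land \lnot p2) \lor (p1 \land p2) \lor ((p2 \lor \lnot p2 \lor p3) \land ((\lnot \lnot p2 \land \lnot p3) \lor \lnot p2))   [De Morgan]
⇔ (\lnot p1 \land \lnot p2) \lor (p1 \land p2) \lor ((p2 \lor \lnot p2 \lor p3) \land ((p2 \land \lnot p3) \lor \lnot p2))   [double negation]
⇔ (\lnot p1 \land \lnot p2) \lor (p1 \land p2) \lor (p2 \land p2 \land \lnot p3) \lor (p2 \land \lnot p2) \lor (\lnot p2 \land p2 \land \lnot p3) \lor (\lnot p2 \land \lnot p2) \lor (p3 \land p2 \land \lnot p3) \lor (p3 \land \lnot p2)   [distribute \land over \lor]
⇔ (p1 \land p2) \lor (p2 \land \lnot p3) \lor \lnot p2   [simplify]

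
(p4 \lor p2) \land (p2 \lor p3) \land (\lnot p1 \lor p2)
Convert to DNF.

(p4 \land p3 \land \lnot p1) \lor p2

(p4 \lor p2) \land (p2 \lor p3) \land (\lnot p1 \lor p2)
= (p4 \land p2 \land \lnot p1) \lor (p4 \land p2 \land p2) \lor (p4 \land p3 \land \lnot p1) \lor (p4 \land p3 \land p2) \lor (p2 \land p2 \land \lnot p1) \lor (p2 \land p2 \land p2) \lor (p2 \land p3 \land \lnot p1) \lor (p2 \land p3 \land p2)   — distribute \land over \lor
= (p4 \land p3 \land \lnot p1) \lor p2   — simplify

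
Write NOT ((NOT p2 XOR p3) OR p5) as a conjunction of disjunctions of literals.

(p2 OR p3) AND (NOT p3 OR NOT p2) AND NOT p5

NOT ((NOT p2 XOR p3) OR p5)
⇔ NOT (((NOT p2 OR p3) AND NOT (NOT p2 AND p3)) OR p5)   — expand XOR
⇔ NOT ((NOT p2 OR p3) AND NOT (NOT p2 AND p3)) AND NOT p5   — De Morgan
⇔ (NOT (NOT p2 OR p3) OR NOT NOT (NOT p2 AND p3)) AND NOT p5   — De Morgan
⇔ ((NOT NOT p2 AND NOT p3) OR NOT NOT (NOT p2 AND p3)) AND NOT p5   — De Morgan
⇔ ((p2 AND NOT p3) OR NOT NOT (NOT p2 AND p3)) AND NOT p5   — double negation
⇔ ((p2 AND NOT p3) OR (NOT p2 AND p3)) AND NOT p5   — double negation
⇔ (p2 OR NOT p2) AND (p2 OR p3) AND (NOT p3 OR NOT p2) AND (NOT p3 OR p3) AND NOT p5   — distribute OR over AND
⇔ (p2 OR p3) AND (NOT p3 OR NOT p2) AND NOT p5   — simplify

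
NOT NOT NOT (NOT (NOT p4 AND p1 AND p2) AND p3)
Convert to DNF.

NOT NOT NOT (NOT (NOT p4 AND p1 AND p2) AND p3)
≡ NOT (NOT (NOT p4 AND p1 AND p2) AND p3)   — double negation
≡ NOT NOT (NOT p4 AND p1 AND p2) OR NOT p3   — De Morgan
≡ (NOT p4 AND p1 AND p2) OR NOT p3   — double negation

(NOT p4 AND p1 AND p2) OR NOT p3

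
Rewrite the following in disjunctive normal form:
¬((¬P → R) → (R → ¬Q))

R ∧ Q

¬((¬P → R) → (R → ¬Q))
≡ ¬(¬(¬P → R) ∨ (R → ¬Q))   (eliminate →)
≡ ¬(¬(¬¬P ∨ R) ∨ (R → ¬Q))   (eliminate →)
≡ ¬(¬(¬¬P ∨ R) ∨ ¬R ∨ ¬Q)   (eliminate →)
≡ ¬¬(¬¬P ∨ R) ∧ ¬¬R ∧ ¬¬Q   (De Morgan)
≡ (¬¬P ∨ R) ∧ ¬¬R ∧ ¬¬Q   (double negation)
≡ (P ∨ R) ∧ ¬¬R ∧ ¬¬Q   (double negation)
≡ (P ∨ R) ∧ R ∧ ¬¬Q   (double negation)
≡ (P ∨ R) ∧ R ∧ Q   (double negation)
≡ (P ∧ R ∧ Q) ∨ (R ∧ R ∧ Q)   (distribute ∧ over ∨)
≡ R ∧ Q   (simplify)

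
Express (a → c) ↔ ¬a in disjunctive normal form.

(a ∧ ¬c) ∨ ¬a

(a → c) ↔ ¬a
⇔ ((a → c) → ¬a) ∧ (¬a → (a → c))   (eliminate ↔)
⇔ (¬(a → c) ∨ ¬a) ∧ (¬a → (a → c))   (eliminate →)
⇔ (¬(¬a ∨ c) ∨ ¬a) ∧ (¬a → (a → c))   (eliminate →)
⇔ (¬(¬a ∨ c) ∨ ¬a) ∧ (¬¬a ∨ (a → c))   (eliminate →)
⇔ (¬(¬a ∨ c) ∨ ¬a) ∧ (¬¬a ∨ ¬a ∨ c)   (eliminate →)
⇔ ((¬¬a ∧ ¬c) ∨ ¬a) ∧ (¬¬a ∨ ¬a ∨ c)   (De Morgan)
⇔ ((a ∧ ¬c) ∨ ¬a) ∧ (¬¬a ∨ ¬a ∨ c)   (double negation)
⇔ ((a ∧ ¬c) ∨ ¬a) ∧ (a ∨ ¬a ∨ c)   (double negation)
⇔ (a ∧ ¬c ∧ a) ∨ (a ∧ ¬c ∧ ¬a) ∨ (a ∧ ¬c ∧ c) ∨ (¬a ∧ a) ∨ (¬a ∧ ¬a) ∨ (¬a ∧ c)   (distribute ∧ over ∨)
⇔ (a ∧ ¬c) ∨ ¬a   (simplify)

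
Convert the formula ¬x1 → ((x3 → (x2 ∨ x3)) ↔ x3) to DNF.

x1 ∨ x3

¬x1 → ((x3 → (x2 ∨ x3)) ↔ x3)
⇔ ¬¬x1 ∨ ((x3 → (x2 ∨ x3)) ↔ x3)   (eliminate →)
⇔ ¬¬x1 ∨ (((x3 → (x2 ∨ x3)) → x3) ∧ (x3 → (x3 → (x2 ∨ x3))))   (eliminate ↔)
⇔ ¬¬x1 ∨ ((¬(x3 → (x2 ∨ x3)) ∨ x3) ∧ (x3 → (x3 → (x2 ∨ x3))))   (eliminate →)
⇔ ¬¬x1 ∨ ((¬(¬x3 ∨ x2 ∨ x3) ∨ x3) ∧ (x3 → (x3 → (x2 ∨ x3))))   (eliminate →)
⇔ ¬¬x1 ∨ ((¬(¬x3 ∨ x2 ∨ x3) ∨ x3) ∧ (¬x3 ∨ (x3 → (x2 ∨ x3))))   (eliminate →)
⇔ ¬¬x1 ∨ ((¬(¬x3 ∨ x2 ∨ x3) ∨ x3) ∧ (¬x3 ∨ ¬x3 ∨ x2 ∨ x3))   (eliminate →)
⇔ x1 ∨ ((¬(¬x3 ∨ x2 ∨ x3) ∨ x3) ∧ (¬x3 ∨ ¬x3 ∨ x2 ∨ x3))   (double negation)
⇔ x1 ∨ (((¬¬x3 ∧ ¬x2 ∧ ¬x3) ∨ x3) ∧ (¬x3 ∨ ¬x3 ∨ x2 ∨ x3))   (De Morgan)
⇔ x1 ∨ (((x3 ∧ ¬x2 ∧ ¬x3) ∨ x3) ∧ (¬x3 ∨ ¬x3 ∨ x2 ∨ x3))   (double negation)
⇔ x1 ∨ (x3 ∧ ¬x2 ∧ ¬x3 ∧ ¬x3) ∨ (x3 ∧ ¬x2 ∧ ¬x3 ∧ ¬x3) ∨ (x3 ∧ ¬x2 ∧ ¬x3 ∧ x2) ∨ (x3 ∧ ¬x2 ∧ ¬x3 ∧ x3) ∨ (x3 ∧ ¬x3) ∨ (x3 ∧ ¬x3) ∨ (x3 ∧ x2) ∨ (x3 ∧ x3)   (distribute ∧ over ∨)
⇔ x1 ∨ x3   (simplify)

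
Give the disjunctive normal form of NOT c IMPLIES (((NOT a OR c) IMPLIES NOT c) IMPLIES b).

c OR b

NOT c IMPLIES (((NOT a OR c) IMPLIES NOT c) IMPLIES b)
⇔ NOT NOT c OR (((NOT a OR c) IMPLIES NOT c) IMPLIES b)   [eliminate IMPLIES]
⇔ NOT NOT c OR NOT ((NOT a OR c) IMPLIES NOT c) OR b   [eliminate IMPLIES]
⇔ NOT NOT c OR NOT (NOT (NOT a OR c) OR NOT c) OR b   [eliminate IMPLIES]
⇔ c OR NOT (NOT (NOT a OR c) OR NOT c) OR b   [double negation]
⇔ c OR (NOT NOT (NOT a OR c) AND NOT NOT c) OR b   [De Morgan]
⇔ c OR ((NOT a OR c) AND NOT NOT c) OR b   [double negation]
⇔ c OR ((NOT a OR c) AND c) OR b   [double negation]
⇔ c OR (NOT a AND c) OR (c AND c) OR b   [distribute AND over OR]
⇔ c OR b   [simplify]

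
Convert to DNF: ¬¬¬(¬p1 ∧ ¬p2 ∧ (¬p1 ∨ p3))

p1 ∨ p2

¬¬¬(¬p1 ∧ ¬p2 ∧ (¬p1 ∨ p3))
≡ ¬(¬p1 ∧ ¬p2 ∧ (¬p1 ∨ p3))
≡ ¬¬p1 ∨ ¬¬p2 ∨ ¬(¬p1 ∨ p3)
≡ p1 ∨ ¬¬p2 ∨ ¬(¬p1 ∨ p3)
≡ p1 ∨ p2 ∨ ¬(¬p1 ∨ p3)
≡ p1 ∨ p2 ∨ (¬¬p1 ∧ ¬p3)
≡ p1 ∨ p2 ∨ (p1 ∧ ¬p3)
≡ p1 ∨ p2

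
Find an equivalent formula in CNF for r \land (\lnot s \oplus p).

r \land (\lnot s \lor p) \land (s \lor \lnot p)

r \land (\lnot s \oplus p)
= r \land (\lnot s \lor p) \land \lnot (\lnot s \land p)   (expand \oplus)
= r \land (\lnot s \lor p) \land (\lnot \lnot s \lor \lnot p)   (De Morgan)
= r \land (\lnot s \lor p) \land (s \lor \lnot p)   (double negation)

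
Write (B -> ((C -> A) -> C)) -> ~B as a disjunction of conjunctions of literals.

(B -> ((C -> A) -> C)) -> ~B
≡ ~(B -> ((C -> A) -> C)) | ~B   [eliminate ->]
≡ ~(~B | ((C -> A) -> C)) | ~B   [eliminate ->]
≡ ~(~B | ~(C -> A) | C) | ~B   [eliminate ->]
≡ ~(~B | ~(~C | A) | C) | ~B   [eliminate ->]
≡ (~~B & ~~(~C | A) & ~C) | ~B   [De Morgan]
≡ (B & ~~(~C | A) & ~C) | ~B   [double negation]
≡ (B & (~C | A) & ~C) | ~B   [double negation]
≡ (B & ~C & ~C) | (B & A & ~C) | ~B   [distribute & over |]
≡ (B & ~C) | ~B   [simplify]

(B & ~C) | ~B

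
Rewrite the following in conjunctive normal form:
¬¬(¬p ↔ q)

(p ∨ q) ∧ (¬q ∨ ¬p)

¬¬(¬p ↔ q)
⇔ ¬¬((¬p → q) ∧ (q → ¬p))
⇔ ¬¬((¬¬p ∨ q) ∧ (q → ¬p))
⇔ ¬¬((¬¬p ∨ q) ∧ (¬q ∨ ¬p))
⇔ (¬¬p ∨ q) ∧ (¬q ∨ ¬p)
⇔ (p ∨ q) ∧ (¬q ∨ ¬p)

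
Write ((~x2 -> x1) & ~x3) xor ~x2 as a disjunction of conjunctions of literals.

((~x2 -> x1) & ~x3) xor ~x2
≡ ((~x2 -> x1) & ~x3 & ~~x2) | (~((~x2 -> x1) & ~x3) & ~x2)   — expand xor
≡ ((~~x2 | x1) & ~x3 & ~~x2) | (~((~x2 -> x1) & ~x3) & ~x2)   — eliminate ->
≡ ((~~x2 | x1) & ~x3 & ~~x2) | (~((~~x2 | x1) & ~x3) & ~x2)   — eliminate ->
≡ ((x2 | x1) & ~x3 & ~~x2) | (~((~~x2 | x1) & ~x3) & ~x2)   — double negation
≡ ((x2 | x1) & ~x3 & x2) | (~((~~x2 | x1) & ~x3) & ~x2)   — double negation
≡ ((x2 | x1) & ~x3 & x2) | ((~(~~x2 | x1) | ~~x3) & ~x2)   — De Morgan
≡ ((x2 | x1) & ~x3 & x2) | (((~~~x2 & ~x1) | ~~x3) & ~x2)   — De Morgan
≡ ((x2 | x1) & ~x3 & x2) | (((~x2 & ~x1) | ~~x3) & ~x2)   — double negation
≡ ((x2 | x1) & ~x3 & x2) | (((~x2 & ~x1) | x3) & ~x2)   — double negation
≡ (x2 & ~x3 & x2) | (x1 & ~x3 & x2) | (~x2 & ~x1 & ~x2) | (x3 & ~x2)   — distribute & over |
≡ (x2 & ~x3) | (~x2 & ~x1) | (x3 & ~x2)   — simplify

(x2 & ~x3) | (~x2 & ~x1) | (x3 & ~x2)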